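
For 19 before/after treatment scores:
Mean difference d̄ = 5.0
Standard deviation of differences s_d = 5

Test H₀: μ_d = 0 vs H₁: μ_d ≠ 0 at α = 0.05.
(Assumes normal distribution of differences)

Answer: t = 4.3588, reject H₀

Derivation:
df = n - 1 = 18
SE = s_d/√n = 5/√19 = 1.1471
t = d̄/SE = 5.0/1.1471 = 4.3588
Critical value: t_{0.025,18} = ±2.101
p-value ≈ 0.0004
Decision: reject H₀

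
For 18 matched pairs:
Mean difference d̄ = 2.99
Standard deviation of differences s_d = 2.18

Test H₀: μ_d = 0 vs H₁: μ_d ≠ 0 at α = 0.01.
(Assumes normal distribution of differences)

df = n - 1 = 17
SE = s_d/√n = 2.18/√18 = 0.5138
t = d̄/SE = 2.99/0.5138 = 5.8194
Critical value: t_{0.005,17} = ±2.898
p-value < 0.0001
Decision: reject H₀

Answer: t = 5.8194, reject H₀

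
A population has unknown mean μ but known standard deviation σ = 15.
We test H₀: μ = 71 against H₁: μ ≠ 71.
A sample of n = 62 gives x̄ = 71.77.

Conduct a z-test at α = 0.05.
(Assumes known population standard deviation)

Standard error: SE = σ/√n = 15/√62 = 1.9050
z-statistic: z = (x̄ - μ₀)/SE = (71.77 - 71)/1.9050 = 0.4042
Critical value: ±1.960
p-value = 0.6861
Decision: fail to reject H₀

Answer: z = 0.4042, fail to reject H₀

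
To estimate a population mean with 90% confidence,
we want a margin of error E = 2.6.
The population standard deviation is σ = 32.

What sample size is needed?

Answer: n = 410

Derivation:
z_0.05 = 1.645
n = (z×σ/E)² = (1.645×32/2.6)²
n = 409.9067
Round up: n = 410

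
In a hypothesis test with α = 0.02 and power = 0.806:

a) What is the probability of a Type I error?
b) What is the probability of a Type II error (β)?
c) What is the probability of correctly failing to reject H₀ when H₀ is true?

a) Type I error probability = α = 0.02
b) Power = P(reject H₀ | H₁ true) = 1 - β = 0.806, so Type II error probability = β = 1 - Power = 0.194
c) P(fail to reject H₀ | H₀ true) = 1 - α = 0.98

Answer: a) 0.02, b) 0.194, c) 0.98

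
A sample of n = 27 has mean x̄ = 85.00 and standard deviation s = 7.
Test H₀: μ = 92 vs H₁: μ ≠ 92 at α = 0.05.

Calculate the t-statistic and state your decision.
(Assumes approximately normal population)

Answer: t = -5.1960, reject H₀

Derivation:
df = n - 1 = 26
SE = s/√n = 7/√27 = 1.3472
t = (x̄ - μ₀)/SE = (85.00 - 92)/1.3472 = -5.1960
Critical value: t_{0.025,26} = ±2.056
p-value < 0.0001
Decision: reject H₀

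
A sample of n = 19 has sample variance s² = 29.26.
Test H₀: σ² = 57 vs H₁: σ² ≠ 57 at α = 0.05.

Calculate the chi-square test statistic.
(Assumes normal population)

df = n - 1 = 18
χ² = (n-1)s²/σ₀² = 18×29.26/57 = 9.2400
Critical values: χ²_{0.975,18} = 8.231, χ²_{0.025,18} = 31.526
Rejection region: χ² < 8.231 or χ² > 31.526
Decision: fail to reject H₀

Answer: χ² = 9.2400, fail to reject H₀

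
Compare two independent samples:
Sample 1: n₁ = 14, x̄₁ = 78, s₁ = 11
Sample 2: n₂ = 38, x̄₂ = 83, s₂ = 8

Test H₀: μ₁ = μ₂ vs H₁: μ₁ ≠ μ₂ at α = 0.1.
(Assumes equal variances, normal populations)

Answer: t = -1.8013, reject H₀

Derivation:
Pooled variance: s²_p = [13×11² + 37×8²]/(50) = 78.8200
s_p = 8.8781
SE = s_p×√(1/n₁ + 1/n₂) = 8.8781×√(1/14 + 1/38) = 2.7757
t = (x̄₁ - x̄₂)/SE = (78 - 83)/2.7757 = -1.8013
df = 50, t-critical = ±1.676
Decision: reject H₀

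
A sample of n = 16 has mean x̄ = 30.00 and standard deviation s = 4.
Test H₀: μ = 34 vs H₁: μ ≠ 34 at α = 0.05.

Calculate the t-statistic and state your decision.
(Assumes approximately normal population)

df = n - 1 = 15
SE = s/√n = 4/√16 = 1.0000
t = (x̄ - μ₀)/SE = (30.00 - 34)/1.0000 = -4.0000
Critical value: t_{0.025,15} = ±2.131
p-value ≈ 0.0012
Decision: reject H₀

Answer: t = -4.0000, reject H₀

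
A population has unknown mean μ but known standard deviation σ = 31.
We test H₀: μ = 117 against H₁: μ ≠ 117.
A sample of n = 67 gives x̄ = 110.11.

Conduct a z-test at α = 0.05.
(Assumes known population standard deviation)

Answer: z = -1.8192, fail to reject H₀

Derivation:
Standard error: SE = σ/√n = 31/√67 = 3.7873
z-statistic: z = (x̄ - μ₀)/SE = (110.11 - 117)/3.7873 = -1.8192
Critical value: ±1.960
p-value = 0.0689
Decision: fail to reject H₀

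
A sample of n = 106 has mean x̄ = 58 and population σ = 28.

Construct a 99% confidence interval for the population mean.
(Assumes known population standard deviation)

Confidence level: 99%, α = 0.01
z_0.005 = 2.576
SE = σ/√n = 28/√106 = 2.7196
Margin of error = 2.576 × 2.7196 = 7.0057
CI: x̄ ± margin = 58 ± 7.0057
CI: (50.9943, 65.0057)

Answer: (50.9943, 65.0057)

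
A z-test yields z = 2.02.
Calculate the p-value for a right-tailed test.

For z = 2.02:
p = P(Z > 2.02) = 1 - Φ(2.02) = 0.0217

Answer: p-value ≈ 0.0217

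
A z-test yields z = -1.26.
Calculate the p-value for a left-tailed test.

For z = -1.26:
p = P(Z < -1.26) = Φ(-1.26) = 0.1038

Answer: p-value ≈ 0.1038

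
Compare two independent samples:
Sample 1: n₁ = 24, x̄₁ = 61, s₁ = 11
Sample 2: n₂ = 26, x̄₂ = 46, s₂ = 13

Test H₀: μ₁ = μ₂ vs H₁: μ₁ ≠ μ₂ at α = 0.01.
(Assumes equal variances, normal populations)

Pooled variance: s²_p = [23×11² + 25×13²]/(48) = 146.0000
s_p = 12.0830
SE = s_p×√(1/n₁ + 1/n₂) = 12.0830×√(1/24 + 1/26) = 3.4203
t = (x̄₁ - x̄₂)/SE = (61 - 46)/3.4203 = 4.3856
df = 48, t-critical = ±2.682
Decision: reject H₀

Answer: t = 4.3856, reject H₀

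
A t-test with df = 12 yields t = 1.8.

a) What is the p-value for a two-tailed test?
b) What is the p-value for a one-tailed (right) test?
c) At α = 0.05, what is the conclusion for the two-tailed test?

Answer: a) 0.0970, b) 0.0485, c) fail to reject H₀

Derivation:
Using t-distribution with df = 12:
a) Two-tailed: p = 2×P(T > 1.8) = 0.0970
b) One-tailed: p = P(T > 1.8) = 0.0485
c) 0.0970 ≥ 0.05, fail to reject H₀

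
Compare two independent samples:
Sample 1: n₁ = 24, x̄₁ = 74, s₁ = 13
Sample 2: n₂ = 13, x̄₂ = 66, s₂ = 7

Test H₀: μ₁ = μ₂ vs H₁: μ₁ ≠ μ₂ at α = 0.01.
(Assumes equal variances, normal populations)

Answer: t = 2.0545, fail to reject H₀

Derivation:
Pooled variance: s²_p = [23×13² + 12×7²]/(35) = 127.8571
s_p = 11.3074
SE = s_p×√(1/n₁ + 1/n₂) = 11.3074×√(1/24 + 1/13) = 3.8939
t = (x̄₁ - x̄₂)/SE = (74 - 66)/3.8939 = 2.0545
df = 35, t-critical = ±2.724
Decision: fail to reject H₀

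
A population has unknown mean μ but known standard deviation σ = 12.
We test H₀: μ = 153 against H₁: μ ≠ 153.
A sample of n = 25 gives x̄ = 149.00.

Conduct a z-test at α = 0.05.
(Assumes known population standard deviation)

Standard error: SE = σ/√n = 12/√25 = 2.4000
z-statistic: z = (x̄ - μ₀)/SE = (149.00 - 153)/2.4000 = -1.6667
Critical value: ±1.960
p-value = 0.0956
Decision: fail to reject H₀

Answer: z = -1.6667, fail to reject H₀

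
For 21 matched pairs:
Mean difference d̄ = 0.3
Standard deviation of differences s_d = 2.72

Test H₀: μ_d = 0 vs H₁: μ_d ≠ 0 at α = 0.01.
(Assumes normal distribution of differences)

Answer: t = 0.5054, fail to reject H₀

Derivation:
df = n - 1 = 20
SE = s_d/√n = 2.72/√21 = 0.5936
t = d̄/SE = 0.3/0.5936 = 0.5054
Critical value: t_{0.005,20} = ±2.845
p-value ≈ 0.6188
Decision: fail to reject H₀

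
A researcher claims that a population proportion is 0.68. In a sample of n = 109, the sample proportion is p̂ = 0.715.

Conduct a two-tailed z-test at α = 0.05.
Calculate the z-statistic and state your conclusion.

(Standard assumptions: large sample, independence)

Answer: z = 0.7833, fail to reject H₀

Derivation:
H₀: p = 0.68, H₁: p ≠ 0.68
Standard error: SE = √(p₀(1-p₀)/n) = √(0.68×0.32/109) = 0.044680
z-statistic: z = (p̂ - p₀)/SE = (0.715 - 0.68)/0.044680 = 0.7833
Critical value: z_0.025 = ±1.960
p-value = 0.4335
Decision: fail to reject H₀ at α = 0.05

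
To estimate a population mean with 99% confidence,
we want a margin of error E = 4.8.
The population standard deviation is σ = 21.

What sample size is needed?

z_0.005 = 2.576
n = (z×σ/E)² = (2.576×21/4.8)²
n = 127.0129
Round up: n = 128

Answer: n = 128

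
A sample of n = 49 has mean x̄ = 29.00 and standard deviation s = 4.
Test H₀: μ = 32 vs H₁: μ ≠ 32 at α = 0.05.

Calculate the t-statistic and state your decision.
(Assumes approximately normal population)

Answer: t = -5.2503, reject H₀

Derivation:
df = n - 1 = 48
SE = s/√n = 4/√49 = 0.5714
t = (x̄ - μ₀)/SE = (29.00 - 32)/0.5714 = -5.2503
Critical value: t_{0.025,48} = ±2.011
p-value < 0.0001
Decision: reject H₀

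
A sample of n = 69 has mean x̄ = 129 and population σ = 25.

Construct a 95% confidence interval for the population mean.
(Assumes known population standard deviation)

Answer: (123.1012, 134.8988)

Derivation:
Confidence level: 95%, α = 0.05
z_0.025 = 1.960
SE = σ/√n = 25/√69 = 3.0096
Margin of error = 1.960 × 3.0096 = 5.8988
CI: x̄ ± margin = 129 ± 5.8988
CI: (123.1012, 134.8988)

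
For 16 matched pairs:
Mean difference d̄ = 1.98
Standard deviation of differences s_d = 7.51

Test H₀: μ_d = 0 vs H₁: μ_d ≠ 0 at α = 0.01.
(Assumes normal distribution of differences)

df = n - 1 = 15
SE = s_d/√n = 7.51/√16 = 1.8775
t = d̄/SE = 1.98/1.8775 = 1.0546
Critical value: t_{0.005,15} = ±2.947
p-value ≈ 0.3083
Decision: fail to reject H₀

Answer: t = 1.0546, fail to reject H₀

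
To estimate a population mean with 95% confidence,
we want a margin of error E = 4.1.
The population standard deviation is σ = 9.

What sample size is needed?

z_0.025 = 1.960
n = (z×σ/E)² = (1.960×9/4.1)²
n = 18.5110
Round up: n = 19

Answer: n = 19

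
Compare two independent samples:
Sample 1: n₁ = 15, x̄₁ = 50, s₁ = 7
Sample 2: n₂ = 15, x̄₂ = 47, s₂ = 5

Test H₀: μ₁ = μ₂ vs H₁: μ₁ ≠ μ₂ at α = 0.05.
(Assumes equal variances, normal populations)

Answer: t = 1.3507, fail to reject H₀

Derivation:
Pooled variance: s²_p = [14×7² + 14×5²]/(28) = 37.0000
s_p = 6.0828
SE = s_p×√(1/n₁ + 1/n₂) = 6.0828×√(1/15 + 1/15) = 2.2211
t = (x̄₁ - x̄₂)/SE = (50 - 47)/2.2211 = 1.3507
df = 28, t-critical = ±2.048
Decision: fail to reject H₀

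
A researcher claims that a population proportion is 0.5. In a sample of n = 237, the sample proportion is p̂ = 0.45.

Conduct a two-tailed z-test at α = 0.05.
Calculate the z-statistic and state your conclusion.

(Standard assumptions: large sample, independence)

Answer: z = -1.5395, fail to reject H₀

Derivation:
H₀: p = 0.5, H₁: p ≠ 0.5
Standard error: SE = √(p₀(1-p₀)/n) = √(0.5×0.5/237) = 0.032478
z-statistic: z = (p̂ - p₀)/SE = (0.45 - 0.5)/0.032478 = -1.5395
Critical value: z_0.025 = ±1.960
p-value = 0.1237
Decision: fail to reject H₀ at α = 0.05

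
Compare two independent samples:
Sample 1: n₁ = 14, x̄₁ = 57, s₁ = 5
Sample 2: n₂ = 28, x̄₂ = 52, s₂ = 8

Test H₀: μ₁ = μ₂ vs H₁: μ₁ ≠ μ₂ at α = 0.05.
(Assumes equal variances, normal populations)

Pooled variance: s²_p = [13×5² + 27×8²]/(40) = 51.3250
s_p = 7.1641
SE = s_p×√(1/n₁ + 1/n₂) = 7.1641×√(1/14 + 1/28) = 2.3450
t = (x̄₁ - x̄₂)/SE = (57 - 52)/2.3450 = 2.1322
df = 40, t-critical = ±2.021
Decision: reject H₀

Answer: t = 2.1322, reject H₀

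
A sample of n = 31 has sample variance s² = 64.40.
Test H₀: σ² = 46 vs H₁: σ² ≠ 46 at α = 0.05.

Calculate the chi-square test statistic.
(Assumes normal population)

Answer: χ² = 42.0000, fail to reject H₀

Derivation:
df = n - 1 = 30
χ² = (n-1)s²/σ₀² = 30×64.40/46 = 42.0000
Critical values: χ²_{0.975,30} = 16.791, χ²_{0.025,30} = 46.979
Rejection region: χ² < 16.791 or χ² > 46.979
Decision: fail to reject H₀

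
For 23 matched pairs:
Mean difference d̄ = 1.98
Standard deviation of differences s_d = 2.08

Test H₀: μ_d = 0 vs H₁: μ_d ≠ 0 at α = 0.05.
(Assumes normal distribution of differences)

df = n - 1 = 22
SE = s_d/√n = 2.08/√23 = 0.4337
t = d̄/SE = 1.98/0.4337 = 4.5654
Critical value: t_{0.025,22} = ±2.074
p-value ≈ 0.0002
Decision: reject H₀

Answer: t = 4.5654, reject H₀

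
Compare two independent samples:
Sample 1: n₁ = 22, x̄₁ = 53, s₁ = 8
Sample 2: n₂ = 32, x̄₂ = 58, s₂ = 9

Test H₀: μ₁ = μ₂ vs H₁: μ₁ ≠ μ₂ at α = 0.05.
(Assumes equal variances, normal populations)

Answer: t = -2.0968, reject H₀

Derivation:
Pooled variance: s²_p = [21×8² + 31×9²]/(52) = 74.1346
s_p = 8.6101
SE = s_p×√(1/n₁ + 1/n₂) = 8.6101×√(1/22 + 1/32) = 2.3846
t = (x̄₁ - x̄₂)/SE = (53 - 58)/2.3846 = -2.0968
df = 52, t-critical = ±2.007
Decision: reject H₀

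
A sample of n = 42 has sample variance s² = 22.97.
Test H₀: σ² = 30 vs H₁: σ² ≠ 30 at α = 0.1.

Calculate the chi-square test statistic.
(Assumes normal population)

df = n - 1 = 41
χ² = (n-1)s²/σ₀² = 41×22.97/30 = 31.3923
Critical values: χ²_{0.95,41} = 27.326, χ²_{0.05,41} = 56.942
Rejection region: χ² < 27.326 or χ² > 56.942
Decision: fail to reject H₀

Answer: χ² = 31.3923, fail to reject H₀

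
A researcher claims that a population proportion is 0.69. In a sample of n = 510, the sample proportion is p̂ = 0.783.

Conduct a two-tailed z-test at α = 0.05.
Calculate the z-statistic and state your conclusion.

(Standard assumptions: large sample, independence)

Answer: z = 4.5410, reject H₀

Derivation:
H₀: p = 0.69, H₁: p ≠ 0.69
Standard error: SE = √(p₀(1-p₀)/n) = √(0.69×0.31/510) = 0.020480
z-statistic: z = (p̂ - p₀)/SE = (0.783 - 0.69)/0.020480 = 4.5410
Critical value: z_0.025 = ±1.960
p-value < 0.0001
Decision: reject H₀ at α = 0.05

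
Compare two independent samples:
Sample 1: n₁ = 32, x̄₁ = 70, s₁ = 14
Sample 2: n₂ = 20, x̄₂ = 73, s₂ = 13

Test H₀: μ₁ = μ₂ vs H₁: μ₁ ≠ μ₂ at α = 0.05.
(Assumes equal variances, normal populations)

Pooled variance: s²_p = [31×14² + 19×13²]/(50) = 185.7400
s_p = 13.6286
SE = s_p×√(1/n₁ + 1/n₂) = 13.6286×√(1/32 + 1/20) = 3.8847
t = (x̄₁ - x̄₂)/SE = (70 - 73)/3.8847 = -0.7723
df = 50, t-critical = ±2.009
Decision: fail to reject H₀

Answer: t = -0.7723, fail to reject H₀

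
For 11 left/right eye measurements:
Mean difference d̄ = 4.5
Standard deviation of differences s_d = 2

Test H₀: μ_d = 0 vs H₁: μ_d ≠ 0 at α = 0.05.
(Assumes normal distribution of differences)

Answer: t = 7.4627, reject H₀

Derivation:
df = n - 1 = 10
SE = s_d/√n = 2/√11 = 0.6030
t = d̄/SE = 4.5/0.6030 = 7.4627
Critical value: t_{0.025,10} = ±2.228
p-value < 0.0001
Decision: reject H₀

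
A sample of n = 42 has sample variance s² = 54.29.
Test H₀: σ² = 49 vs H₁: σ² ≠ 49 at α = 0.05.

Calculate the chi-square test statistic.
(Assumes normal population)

Answer: χ² = 45.4263, fail to reject H₀

Derivation:
df = n - 1 = 41
χ² = (n-1)s²/σ₀² = 41×54.29/49 = 45.4263
Critical values: χ²_{0.975,41} = 25.215, χ²_{0.025,41} = 60.561
Rejection region: χ² < 25.215 or χ² > 60.561
Decision: fail to reject H₀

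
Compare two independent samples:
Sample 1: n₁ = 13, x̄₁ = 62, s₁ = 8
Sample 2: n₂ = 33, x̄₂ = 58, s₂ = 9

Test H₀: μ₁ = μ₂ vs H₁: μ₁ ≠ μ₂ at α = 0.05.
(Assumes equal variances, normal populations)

Pooled variance: s²_p = [12×8² + 32×9²]/(44) = 76.3636
s_p = 8.7386
SE = s_p×√(1/n₁ + 1/n₂) = 8.7386×√(1/13 + 1/33) = 2.8615
t = (x̄₁ - x̄₂)/SE = (62 - 58)/2.8615 = 1.3979
df = 44, t-critical = ±2.015
Decision: fail to reject H₀

Answer: t = 1.3979, fail to reject H₀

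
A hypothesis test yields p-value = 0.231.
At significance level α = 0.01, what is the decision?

Answer: fail to reject H₀

Derivation:
Compare p-value to α:
0.231 ≥ 0.01
Decision: fail to reject H₀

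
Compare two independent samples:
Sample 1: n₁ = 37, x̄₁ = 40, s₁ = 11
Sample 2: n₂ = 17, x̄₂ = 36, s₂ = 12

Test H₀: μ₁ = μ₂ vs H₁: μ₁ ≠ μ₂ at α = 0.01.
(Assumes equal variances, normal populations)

Answer: t = 1.2063, fail to reject H₀

Derivation:
Pooled variance: s²_p = [36×11² + 16×12²]/(52) = 128.0769
s_p = 11.3171
SE = s_p×√(1/n₁ + 1/n₂) = 11.3171×√(1/37 + 1/17) = 3.3159
t = (x̄₁ - x̄₂)/SE = (40 - 36)/3.3159 = 1.2063
df = 52, t-critical = ±2.674
Decision: fail to reject H₀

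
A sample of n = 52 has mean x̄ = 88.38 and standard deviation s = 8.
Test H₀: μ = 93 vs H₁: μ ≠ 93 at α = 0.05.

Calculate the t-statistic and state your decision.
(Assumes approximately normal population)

df = n - 1 = 51
SE = s/√n = 8/√52 = 1.1094
t = (x̄ - μ₀)/SE = (88.38 - 93)/1.1094 = -4.1644
Critical value: t_{0.025,51} = ±2.008
p-value ≈ 0.0001
Decision: reject H₀

Answer: t = -4.1644, reject H₀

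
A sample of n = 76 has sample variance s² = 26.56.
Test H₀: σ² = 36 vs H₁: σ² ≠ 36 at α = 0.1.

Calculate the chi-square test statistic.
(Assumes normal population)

Answer: χ² = 55.3333, reject H₀

Derivation:
df = n - 1 = 75
χ² = (n-1)s²/σ₀² = 75×26.56/36 = 55.3333
Critical values: χ²_{0.95,75} = 56.054, χ²_{0.05,75} = 96.217
Rejection region: χ² < 56.054 or χ² > 96.217
Decision: reject H₀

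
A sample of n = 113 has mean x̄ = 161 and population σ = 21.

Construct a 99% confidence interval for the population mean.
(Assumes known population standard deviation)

Answer: (155.9111, 166.0889)

Derivation:
Confidence level: 99%, α = 0.01
z_0.005 = 2.576
SE = σ/√n = 21/√113 = 1.9755
Margin of error = 2.576 × 1.9755 = 5.0889
CI: x̄ ± margin = 161 ± 5.0889
CI: (155.9111, 166.0889)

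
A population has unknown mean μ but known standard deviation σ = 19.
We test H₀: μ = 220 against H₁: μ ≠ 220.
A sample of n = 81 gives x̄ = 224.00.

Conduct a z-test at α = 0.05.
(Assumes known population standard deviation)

Answer: z = 1.8947, fail to reject H₀

Derivation:
Standard error: SE = σ/√n = 19/√81 = 2.1111
z-statistic: z = (x̄ - μ₀)/SE = (224.00 - 220)/2.1111 = 1.8947
Critical value: ±1.960
p-value = 0.0581
Decision: fail to reject H₀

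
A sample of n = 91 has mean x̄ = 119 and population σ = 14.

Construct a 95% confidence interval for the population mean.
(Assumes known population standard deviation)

Answer: (116.1235, 121.8765)

Derivation:
Confidence level: 95%, α = 0.05
z_0.025 = 1.960
SE = σ/√n = 14/√91 = 1.4676
Margin of error = 1.960 × 1.4676 = 2.8765
CI: x̄ ± margin = 119 ± 2.8765
CI: (116.1235, 121.8765)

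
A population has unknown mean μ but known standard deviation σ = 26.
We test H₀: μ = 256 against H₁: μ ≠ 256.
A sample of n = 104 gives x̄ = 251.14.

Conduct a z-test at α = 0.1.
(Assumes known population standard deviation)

Standard error: SE = σ/√n = 26/√104 = 2.5495
z-statistic: z = (x̄ - μ₀)/SE = (251.14 - 256)/2.5495 = -1.9063
Critical value: ±1.645
p-value = 0.0566
Decision: reject H₀

Answer: z = -1.9063, reject H₀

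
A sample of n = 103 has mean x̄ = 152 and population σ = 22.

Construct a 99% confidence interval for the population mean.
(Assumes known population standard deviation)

Answer: (146.4160, 157.5840)

Derivation:
Confidence level: 99%, α = 0.01
z_0.005 = 2.576
SE = σ/√n = 22/√103 = 2.1677
Margin of error = 2.576 × 2.1677 = 5.5840
CI: x̄ ± margin = 152 ± 5.5840
CI: (146.4160, 157.5840)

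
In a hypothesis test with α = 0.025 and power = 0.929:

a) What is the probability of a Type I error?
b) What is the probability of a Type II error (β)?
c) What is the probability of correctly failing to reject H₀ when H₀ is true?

a) Type I error probability = α = 0.025
b) Power = P(reject H₀ | H₁ true) = 1 - β = 0.929, so Type II error probability = β = 1 - Power = 0.071
c) P(fail to reject H₀ | H₀ true) = 1 - α = 0.975

Answer: a) 0.025, b) 0.071, c) 0.975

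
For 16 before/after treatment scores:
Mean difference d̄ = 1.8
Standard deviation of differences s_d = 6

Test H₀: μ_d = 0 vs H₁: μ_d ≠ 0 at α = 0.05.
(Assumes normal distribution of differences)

df = n - 1 = 15
SE = s_d/√n = 6/√16 = 1.5000
t = d̄/SE = 1.8/1.5000 = 1.2000
Critical value: t_{0.025,15} = ±2.131
p-value ≈ 0.2487
Decision: fail to reject H₀

Answer: t = 1.2000, fail to reject H₀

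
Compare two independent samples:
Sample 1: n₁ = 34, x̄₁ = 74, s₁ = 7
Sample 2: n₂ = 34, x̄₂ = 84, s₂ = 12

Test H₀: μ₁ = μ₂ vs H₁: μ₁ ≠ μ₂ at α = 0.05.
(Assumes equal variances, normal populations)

Answer: t = -4.1973, reject H₀

Derivation:
Pooled variance: s²_p = [33×7² + 33×12²]/(66) = 96.5000
s_p = 9.8234
SE = s_p×√(1/n₁ + 1/n₂) = 9.8234×√(1/34 + 1/34) = 2.3825
t = (x̄₁ - x̄₂)/SE = (74 - 84)/2.3825 = -4.1973
df = 66, t-critical = ±1.997
Decision: reject H₀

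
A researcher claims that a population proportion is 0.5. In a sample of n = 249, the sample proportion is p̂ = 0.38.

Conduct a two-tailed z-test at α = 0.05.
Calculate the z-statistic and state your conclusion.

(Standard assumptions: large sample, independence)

H₀: p = 0.5, H₁: p ≠ 0.5
Standard error: SE = √(p₀(1-p₀)/n) = √(0.5×0.5/249) = 0.031686
z-statistic: z = (p̂ - p₀)/SE = (0.38 - 0.5)/0.031686 = -3.7872
Critical value: z_0.025 = ±1.960
p-value = 0.0002
Decision: reject H₀ at α = 0.05

Answer: z = -3.7872, reject H₀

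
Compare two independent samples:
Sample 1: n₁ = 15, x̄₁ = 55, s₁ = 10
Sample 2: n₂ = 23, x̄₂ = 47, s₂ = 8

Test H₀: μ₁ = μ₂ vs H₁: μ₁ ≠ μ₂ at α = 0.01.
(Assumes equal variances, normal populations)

Answer: t = 2.7294, reject H₀

Derivation:
Pooled variance: s²_p = [14×10² + 22×8²]/(36) = 78.0000
s_p = 8.8318
SE = s_p×√(1/n₁ + 1/n₂) = 8.8318×√(1/15 + 1/23) = 2.9311
t = (x̄₁ - x̄₂)/SE = (55 - 47)/2.9311 = 2.7294
df = 36, t-critical = ±2.719
Decision: reject H₀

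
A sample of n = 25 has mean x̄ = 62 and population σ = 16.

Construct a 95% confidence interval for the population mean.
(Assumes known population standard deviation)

Confidence level: 95%, α = 0.05
z_0.025 = 1.960
SE = σ/√n = 16/√25 = 3.2000
Margin of error = 1.960 × 3.2000 = 6.2720
CI: x̄ ± margin = 62 ± 6.2720
CI: (55.7280, 68.2720)

Answer: (55.7280, 68.2720)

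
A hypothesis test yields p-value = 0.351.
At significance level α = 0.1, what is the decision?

Compare p-value to α:
0.351 ≥ 0.1
Decision: fail to reject H₀

Answer: fail to reject H₀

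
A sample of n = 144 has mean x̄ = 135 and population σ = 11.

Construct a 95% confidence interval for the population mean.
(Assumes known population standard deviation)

Answer: (133.2033, 136.7967)

Derivation:
Confidence level: 95%, α = 0.05
z_0.025 = 1.960
SE = σ/√n = 11/√144 = 0.9167
Margin of error = 1.960 × 0.9167 = 1.7967
CI: x̄ ± margin = 135 ± 1.7967
CI: (133.2033, 136.7967)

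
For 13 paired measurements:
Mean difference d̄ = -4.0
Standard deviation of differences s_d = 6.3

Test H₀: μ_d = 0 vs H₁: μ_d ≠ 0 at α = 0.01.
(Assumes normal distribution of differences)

Answer: t = -2.2892, fail to reject H₀

Derivation:
df = n - 1 = 12
SE = s_d/√n = 6.3/√13 = 1.7473
t = d̄/SE = -4.0/1.7473 = -2.2892
Critical value: t_{0.005,12} = ±3.055
p-value ≈ 0.0410
Decision: fail to reject H₀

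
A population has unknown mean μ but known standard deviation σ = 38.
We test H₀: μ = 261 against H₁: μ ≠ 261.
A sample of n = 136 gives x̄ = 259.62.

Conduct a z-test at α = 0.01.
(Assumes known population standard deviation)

Answer: z = -0.4235, fail to reject H₀

Derivation:
Standard error: SE = σ/√n = 38/√136 = 3.2585
z-statistic: z = (x̄ - μ₀)/SE = (259.62 - 261)/3.2585 = -0.4235
Critical value: ±2.576
p-value = 0.6719
Decision: fail to reject H₀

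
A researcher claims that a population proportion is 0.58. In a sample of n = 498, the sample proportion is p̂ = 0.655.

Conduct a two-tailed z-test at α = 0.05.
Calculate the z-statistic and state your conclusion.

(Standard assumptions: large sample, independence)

H₀: p = 0.58, H₁: p ≠ 0.58
Standard error: SE = √(p₀(1-p₀)/n) = √(0.58×0.42/498) = 0.022117
z-statistic: z = (p̂ - p₀)/SE = (0.655 - 0.58)/0.022117 = 3.3911
Critical value: z_0.025 = ±1.960
p-value = 0.0007
Decision: reject H₀ at α = 0.05

Answer: z = 3.3911, reject H₀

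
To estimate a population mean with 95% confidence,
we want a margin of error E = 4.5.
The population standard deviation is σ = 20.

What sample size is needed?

Answer: n = 76

Derivation:
z_0.025 = 1.960
n = (z×σ/E)² = (1.960×20/4.5)²
n = 75.8835
Round up: n = 76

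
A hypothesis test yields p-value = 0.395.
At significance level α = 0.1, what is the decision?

Answer: fail to reject H₀

Derivation:
Compare p-value to α:
0.395 ≥ 0.1
Decision: fail to reject H₀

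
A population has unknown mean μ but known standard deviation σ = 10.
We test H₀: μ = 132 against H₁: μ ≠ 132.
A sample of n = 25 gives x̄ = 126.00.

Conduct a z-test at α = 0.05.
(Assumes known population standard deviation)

Standard error: SE = σ/√n = 10/√25 = 2.0000
z-statistic: z = (x̄ - μ₀)/SE = (126.00 - 132)/2.0000 = -3.0000
Critical value: ±1.960
p-value = 0.0027
Decision: reject H₀

Answer: z = -3.0000, reject H₀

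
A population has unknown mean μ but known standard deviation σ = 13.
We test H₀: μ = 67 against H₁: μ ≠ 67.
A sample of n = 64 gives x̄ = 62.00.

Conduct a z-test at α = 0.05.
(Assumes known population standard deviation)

Answer: z = -3.0769, reject H₀

Derivation:
Standard error: SE = σ/√n = 13/√64 = 1.6250
z-statistic: z = (x̄ - μ₀)/SE = (62.00 - 67)/1.6250 = -3.0769
Critical value: ±1.960
p-value = 0.0021
Decision: reject H₀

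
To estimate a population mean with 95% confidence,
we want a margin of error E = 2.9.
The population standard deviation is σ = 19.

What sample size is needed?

Answer: n = 165

Derivation:
z_0.025 = 1.960
n = (z×σ/E)² = (1.960×19/2.9)²
n = 164.9010
Round up: n = 165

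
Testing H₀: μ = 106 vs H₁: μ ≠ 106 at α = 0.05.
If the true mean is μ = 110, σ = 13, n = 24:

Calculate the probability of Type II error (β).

SE = σ/√n = 13/√24 = 2.6536
Critical values: μ₀ ± z_0.025×SE = 106 ± 1.960×2.6536
Acceptance region: (100.7989, 111.2011)
Under H₁ (μ = 110): z_high = (111.2011 - 110)/2.6536 = 0.4526, z_low = (100.7989 - 110)/2.6536 = -3.4674
β = P(not reject | H₁) = Φ(0.4526) - Φ(-3.4674) ≈ 0.6743

Answer: β ≈ 0.6743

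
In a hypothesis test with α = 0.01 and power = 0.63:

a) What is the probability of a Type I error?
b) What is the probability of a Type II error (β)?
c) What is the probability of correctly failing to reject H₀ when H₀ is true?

a) Type I error probability = α = 0.01
b) Power = P(reject H₀ | H₁ true) = 1 - β = 0.63, so Type II error probability = β = 1 - Power = 0.37
c) P(fail to reject H₀ | H₀ true) = 1 - α = 0.99

Answer: a) 0.01, b) 0.37, c) 0.99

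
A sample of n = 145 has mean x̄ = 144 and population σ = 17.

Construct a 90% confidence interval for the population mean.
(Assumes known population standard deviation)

Answer: (141.6776, 146.3224)

Derivation:
Confidence level: 90%, α = 0.1
z_0.05 = 1.645
SE = σ/√n = 17/√145 = 1.4118
Margin of error = 1.645 × 1.4118 = 2.3224
CI: x̄ ± margin = 144 ± 2.3224
CI: (141.6776, 146.3224)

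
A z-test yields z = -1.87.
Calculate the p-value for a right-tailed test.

For z = -1.87:
p = P(Z > -1.87) = 1 - Φ(-1.87) = 0.9693

Answer: p-value ≈ 0.9693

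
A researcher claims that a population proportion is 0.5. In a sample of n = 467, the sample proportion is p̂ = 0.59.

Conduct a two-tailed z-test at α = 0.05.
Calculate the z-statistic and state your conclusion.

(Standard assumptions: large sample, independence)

Answer: z = 3.8899, reject H₀

Derivation:
H₀: p = 0.5, H₁: p ≠ 0.5
Standard error: SE = √(p₀(1-p₀)/n) = √(0.5×0.5/467) = 0.023137
z-statistic: z = (p̂ - p₀)/SE = (0.59 - 0.5)/0.023137 = 3.8899
Critical value: z_0.025 = ±1.960
p-value = 0.0001
Decision: reject H₀ at α = 0.05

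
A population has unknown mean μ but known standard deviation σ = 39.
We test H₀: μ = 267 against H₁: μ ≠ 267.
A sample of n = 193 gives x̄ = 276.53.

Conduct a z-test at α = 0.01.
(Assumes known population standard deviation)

Standard error: SE = σ/√n = 39/√193 = 2.8073
z-statistic: z = (x̄ - μ₀)/SE = (276.53 - 267)/2.8073 = 3.3947
Critical value: ±2.576
p-value = 0.0007
Decision: reject H₀

Answer: z = 3.3947, reject H₀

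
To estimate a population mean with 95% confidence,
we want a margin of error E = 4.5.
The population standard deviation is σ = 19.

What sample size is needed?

z_0.025 = 1.960
n = (z×σ/E)² = (1.960×19/4.5)²
n = 68.4848
Round up: n = 69

Answer: n = 69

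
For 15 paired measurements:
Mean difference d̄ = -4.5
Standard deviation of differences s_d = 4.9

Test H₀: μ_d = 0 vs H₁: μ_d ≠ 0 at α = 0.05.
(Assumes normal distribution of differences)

df = n - 1 = 14
SE = s_d/√n = 4.9/√15 = 1.2652
t = d̄/SE = -4.5/1.2652 = -3.5567
Critical value: t_{0.025,14} = ±2.145
p-value ≈ 0.0032
Decision: reject H₀

Answer: t = -3.5567, reject H₀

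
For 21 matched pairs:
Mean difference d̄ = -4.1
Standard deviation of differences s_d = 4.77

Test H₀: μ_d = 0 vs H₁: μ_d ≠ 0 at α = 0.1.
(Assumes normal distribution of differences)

Answer: t = -3.9389, reject H₀

Derivation:
df = n - 1 = 20
SE = s_d/√n = 4.77/√21 = 1.0409
t = d̄/SE = -4.1/1.0409 = -3.9389
Critical value: t_{0.05,20} = ±1.725
p-value ≈ 0.0008
Decision: reject H₀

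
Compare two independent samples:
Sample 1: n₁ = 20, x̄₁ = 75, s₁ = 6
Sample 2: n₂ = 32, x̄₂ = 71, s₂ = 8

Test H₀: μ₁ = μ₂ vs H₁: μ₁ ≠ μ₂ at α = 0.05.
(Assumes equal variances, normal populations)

Answer: t = 1.9210, fail to reject H₀

Derivation:
Pooled variance: s²_p = [19×6² + 31×8²]/(50) = 53.3600
s_p = 7.3048
SE = s_p×√(1/n₁ + 1/n₂) = 7.3048×√(1/20 + 1/32) = 2.0822
t = (x̄₁ - x̄₂)/SE = (75 - 71)/2.0822 = 1.9210
df = 50, t-critical = ±2.009
Decision: fail to reject H₀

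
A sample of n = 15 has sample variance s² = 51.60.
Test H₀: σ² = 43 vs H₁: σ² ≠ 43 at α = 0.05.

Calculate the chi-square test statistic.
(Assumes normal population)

Answer: χ² = 16.8000, fail to reject H₀

Derivation:
df = n - 1 = 14
χ² = (n-1)s²/σ₀² = 14×51.60/43 = 16.8000
Critical values: χ²_{0.975,14} = 5.629, χ²_{0.025,14} = 26.119
Rejection region: χ² < 5.629 or χ² > 26.119
Decision: fail to reject H₀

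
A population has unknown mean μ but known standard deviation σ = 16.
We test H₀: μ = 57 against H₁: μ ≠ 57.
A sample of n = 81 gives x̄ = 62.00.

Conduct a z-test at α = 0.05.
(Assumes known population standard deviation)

Answer: z = 2.8125, reject H₀

Derivation:
Standard error: SE = σ/√n = 16/√81 = 1.7778
z-statistic: z = (x̄ - μ₀)/SE = (62.00 - 57)/1.7778 = 2.8125
Critical value: ±1.960
p-value = 0.0049
Decision: reject H₀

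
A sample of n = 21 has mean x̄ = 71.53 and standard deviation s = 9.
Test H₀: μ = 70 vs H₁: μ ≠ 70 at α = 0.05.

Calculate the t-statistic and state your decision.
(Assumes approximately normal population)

df = n - 1 = 20
SE = s/√n = 9/√21 = 1.9640
t = (x̄ - μ₀)/SE = (71.53 - 70)/1.9640 = 0.7790
Critical value: t_{0.025,20} = ±2.086
p-value ≈ 0.4451
Decision: fail to reject H₀

Answer: t = 0.7790, fail to reject H₀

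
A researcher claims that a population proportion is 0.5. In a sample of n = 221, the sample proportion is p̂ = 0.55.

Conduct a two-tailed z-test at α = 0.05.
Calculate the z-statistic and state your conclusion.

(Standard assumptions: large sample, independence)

H₀: p = 0.5, H₁: p ≠ 0.5
Standard error: SE = √(p₀(1-p₀)/n) = √(0.5×0.5/221) = 0.033634
z-statistic: z = (p̂ - p₀)/SE = (0.55 - 0.5)/0.033634 = 1.4866
Critical value: z_0.025 = ±1.960
p-value = 0.1371
Decision: fail to reject H₀ at α = 0.05

Answer: z = 1.4866, fail to reject H₀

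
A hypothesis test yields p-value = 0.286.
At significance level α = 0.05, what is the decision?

Compare p-value to α:
0.286 ≥ 0.05
Decision: fail to reject H₀

Answer: fail to reject H₀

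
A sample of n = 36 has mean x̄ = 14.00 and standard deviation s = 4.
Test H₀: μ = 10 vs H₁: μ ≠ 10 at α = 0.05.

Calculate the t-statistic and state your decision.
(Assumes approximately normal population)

Answer: t = 5.9997, reject H₀

Derivation:
df = n - 1 = 35
SE = s/√n = 4/√36 = 0.6667
t = (x̄ - μ₀)/SE = (14.00 - 10)/0.6667 = 5.9997
Critical value: t_{0.025,35} = ±2.030
p-value < 0.0001
Decision: reject H₀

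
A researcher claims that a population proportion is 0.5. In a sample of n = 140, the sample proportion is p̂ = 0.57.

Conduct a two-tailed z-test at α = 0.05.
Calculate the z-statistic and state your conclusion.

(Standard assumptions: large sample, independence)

H₀: p = 0.5, H₁: p ≠ 0.5
Standard error: SE = √(p₀(1-p₀)/n) = √(0.5×0.5/140) = 0.042258
z-statistic: z = (p̂ - p₀)/SE = (0.57 - 0.5)/0.042258 = 1.6565
Critical value: z_0.025 = ±1.960
p-value = 0.0976
Decision: fail to reject H₀ at α = 0.05

Answer: z = 1.6565, fail to reject H₀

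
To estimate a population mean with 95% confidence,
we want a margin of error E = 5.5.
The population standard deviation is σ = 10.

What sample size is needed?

Answer: n = 13

Derivation:
z_0.025 = 1.960
n = (z×σ/E)² = (1.960×10/5.5)²
n = 12.6995
Round up: n = 13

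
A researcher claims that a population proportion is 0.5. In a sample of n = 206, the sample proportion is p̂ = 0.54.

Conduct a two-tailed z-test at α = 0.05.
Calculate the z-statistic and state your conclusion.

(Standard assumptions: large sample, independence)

H₀: p = 0.5, H₁: p ≠ 0.5
Standard error: SE = √(p₀(1-p₀)/n) = √(0.5×0.5/206) = 0.034837
z-statistic: z = (p̂ - p₀)/SE = (0.54 - 0.5)/0.034837 = 1.1482
Critical value: z_0.025 = ±1.960
p-value = 0.2509
Decision: fail to reject H₀ at α = 0.05

Answer: z = 1.1482, fail to reject H₀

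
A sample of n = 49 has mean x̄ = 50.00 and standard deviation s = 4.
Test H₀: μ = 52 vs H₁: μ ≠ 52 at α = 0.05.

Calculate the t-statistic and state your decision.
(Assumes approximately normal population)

df = n - 1 = 48
SE = s/√n = 4/√49 = 0.5714
t = (x̄ - μ₀)/SE = (50.00 - 52)/0.5714 = -3.5002
Critical value: t_{0.025,48} = ±2.011
p-value ≈ 0.0010
Decision: reject H₀

Answer: t = -3.5002, reject H₀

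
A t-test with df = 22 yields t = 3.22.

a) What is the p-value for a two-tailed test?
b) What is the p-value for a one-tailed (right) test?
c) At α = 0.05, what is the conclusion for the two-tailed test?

Answer: a) 0.0039, b) 0.0020, c) reject H₀

Derivation:
Using t-distribution with df = 22:
a) Two-tailed: p = 2×P(T > 3.22) = 0.0039
b) One-tailed: p = P(T > 3.22) = 0.0020
c) 0.0039 < 0.05, reject H₀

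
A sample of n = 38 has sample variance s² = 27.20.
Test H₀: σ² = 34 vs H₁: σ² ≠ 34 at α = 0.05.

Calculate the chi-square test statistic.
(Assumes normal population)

df = n - 1 = 37
χ² = (n-1)s²/σ₀² = 37×27.20/34 = 29.6000
Critical values: χ²_{0.975,37} = 22.106, χ²_{0.025,37} = 55.668
Rejection region: χ² < 22.106 or χ² > 55.668
Decision: fail to reject H₀

Answer: χ² = 29.6000, fail to reject H₀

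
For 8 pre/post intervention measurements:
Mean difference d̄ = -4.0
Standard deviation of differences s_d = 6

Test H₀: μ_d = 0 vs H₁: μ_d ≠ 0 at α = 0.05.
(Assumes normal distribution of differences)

Answer: t = -1.8856, fail to reject H₀

Derivation:
df = n - 1 = 7
SE = s_d/√n = 6/√8 = 2.1213
t = d̄/SE = -4.0/2.1213 = -1.8856
Critical value: t_{0.025,7} = ±2.365
p-value ≈ 0.1013
Decision: fail to reject H₀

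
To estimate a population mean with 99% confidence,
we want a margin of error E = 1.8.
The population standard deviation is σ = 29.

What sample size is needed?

Answer: n = 1723

Derivation:
z_0.005 = 2.576
n = (z×σ/E)² = (2.576×29/1.8)²
n = 1722.4344
Round up: n = 1723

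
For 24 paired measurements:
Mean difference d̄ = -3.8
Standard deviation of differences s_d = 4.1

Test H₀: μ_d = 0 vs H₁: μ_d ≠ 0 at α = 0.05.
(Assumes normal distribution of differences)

Answer: t = -4.5406, reject H₀

Derivation:
df = n - 1 = 23
SE = s_d/√n = 4.1/√24 = 0.8369
t = d̄/SE = -3.8/0.8369 = -4.5406
Critical value: t_{0.025,23} = ±2.069
p-value ≈ 0.0001
Decision: reject H₀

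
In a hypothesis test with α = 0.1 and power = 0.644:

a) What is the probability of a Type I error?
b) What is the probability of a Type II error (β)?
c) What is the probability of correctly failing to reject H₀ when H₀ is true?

a) Type I error probability = α = 0.1
b) Power = P(reject H₀ | H₁ true) = 1 - β = 0.644, so Type II error probability = β = 1 - Power = 0.356
c) P(fail to reject H₀ | H₀ true) = 1 - α = 0.9

Answer: a) 0.1, b) 0.356, c) 0.9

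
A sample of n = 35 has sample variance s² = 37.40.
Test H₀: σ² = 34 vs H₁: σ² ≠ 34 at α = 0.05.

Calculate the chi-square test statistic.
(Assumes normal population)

df = n - 1 = 34
χ² = (n-1)s²/σ₀² = 34×37.40/34 = 37.4000
Critical values: χ²_{0.975,34} = 19.806, χ²_{0.025,34} = 51.966
Rejection region: χ² < 19.806 or χ² > 51.966
Decision: fail to reject H₀

Answer: χ² = 37.4000, fail to reject H₀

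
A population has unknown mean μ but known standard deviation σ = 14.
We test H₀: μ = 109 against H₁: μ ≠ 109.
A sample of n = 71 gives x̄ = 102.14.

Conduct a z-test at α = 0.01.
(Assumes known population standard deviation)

Answer: z = -4.1288, reject H₀

Derivation:
Standard error: SE = σ/√n = 14/√71 = 1.6615
z-statistic: z = (x̄ - μ₀)/SE = (102.14 - 109)/1.6615 = -4.1288
Critical value: ±2.576
p-value < 0.0001
Decision: reject H₀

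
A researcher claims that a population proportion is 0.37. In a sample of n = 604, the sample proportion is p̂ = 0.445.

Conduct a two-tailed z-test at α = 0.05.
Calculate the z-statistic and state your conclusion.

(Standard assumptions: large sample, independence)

Answer: z = 3.8178, reject H₀

Derivation:
H₀: p = 0.37, H₁: p ≠ 0.37
Standard error: SE = √(p₀(1-p₀)/n) = √(0.37×0.63/604) = 0.019645
z-statistic: z = (p̂ - p₀)/SE = (0.445 - 0.37)/0.019645 = 3.8178
Critical value: z_0.025 = ±1.960
p-value = 0.0001
Decision: reject H₀ at α = 0.05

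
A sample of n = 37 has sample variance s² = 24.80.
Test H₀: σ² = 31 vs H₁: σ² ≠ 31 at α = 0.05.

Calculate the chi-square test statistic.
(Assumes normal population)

Answer: χ² = 28.8000, fail to reject H₀

Derivation:
df = n - 1 = 36
χ² = (n-1)s²/σ₀² = 36×24.80/31 = 28.8000
Critical values: χ²_{0.975,36} = 21.336, χ²_{0.025,36} = 54.437
Rejection region: χ² < 21.336 or χ² > 54.437
Decision: fail to reject H₀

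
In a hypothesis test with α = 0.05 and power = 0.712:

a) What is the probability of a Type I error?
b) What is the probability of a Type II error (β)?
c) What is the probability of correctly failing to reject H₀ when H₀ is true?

a) Type I error probability = α = 0.05
b) Power = P(reject H₀ | H₁ true) = 1 - β = 0.712, so Type II error probability = β = 1 - Power = 0.288
c) P(fail to reject H₀ | H₀ true) = 1 - α = 0.95

Answer: a) 0.05, b) 0.288, c) 0.95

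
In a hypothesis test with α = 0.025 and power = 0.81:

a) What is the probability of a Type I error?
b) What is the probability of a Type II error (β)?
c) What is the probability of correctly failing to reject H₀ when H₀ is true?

a) Type I error probability = α = 0.025
b) Power = P(reject H₀ | H₁ true) = 1 - β = 0.81, so Type II error probability = β = 1 - Power = 0.19
c) P(fail to reject H₀ | H₀ true) = 1 - α = 0.975

Answer: a) 0.025, b) 0.19, c) 0.975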